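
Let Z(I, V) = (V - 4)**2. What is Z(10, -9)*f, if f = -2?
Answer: -338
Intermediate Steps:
Z(I, V) = (-4 + V)**2
Z(10, -9)*f = (-4 - 9)**2*(-2) = (-13)**2*(-2) = 169*(-2) = -338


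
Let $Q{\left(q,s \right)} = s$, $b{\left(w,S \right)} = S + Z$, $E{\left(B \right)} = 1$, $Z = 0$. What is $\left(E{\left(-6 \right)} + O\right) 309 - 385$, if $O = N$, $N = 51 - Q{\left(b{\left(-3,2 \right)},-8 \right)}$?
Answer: $18155$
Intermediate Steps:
$b{\left(w,S \right)} = S$ ($b{\left(w,S \right)} = S + 0 = S$)
$N = 59$ ($N = 51 - -8 = 51 + 8 = 59$)
$O = 59$
$\left(E{\left(-6 \right)} + O\right) 309 - 385 = \left(1 + 59\right) 309 - 385 = 60 \cdot 309 - 385 = 18540 - 385 = 18155$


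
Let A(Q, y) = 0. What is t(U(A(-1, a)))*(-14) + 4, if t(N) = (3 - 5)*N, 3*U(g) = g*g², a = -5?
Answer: 4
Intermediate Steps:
U(g) = g³/3 (U(g) = (g*g²)/3 = g³/3)
t(N) = -2*N
t(U(A(-1, a)))*(-14) + 4 = -2*0³/3*(-14) + 4 = -2*0/3*(-14) + 4 = -2*0*(-14) + 4 = 0*(-14) + 4 = 0 + 4 = 4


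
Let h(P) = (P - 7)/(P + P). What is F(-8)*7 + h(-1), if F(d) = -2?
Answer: -10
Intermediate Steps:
h(P) = (-7 + P)/(2*P) (h(P) = (-7 + P)/((2*P)) = (-7 + P)*(1/(2*P)) = (-7 + P)/(2*P))
F(-8)*7 + h(-1) = -2*7 + (½)*(-7 - 1)/(-1) = -14 + (½)*(-1)*(-8) = -14 + 4 = -10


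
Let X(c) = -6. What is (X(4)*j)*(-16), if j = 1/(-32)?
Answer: -3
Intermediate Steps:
j = -1/32 ≈ -0.031250
(X(4)*j)*(-16) = -6*(-1/32)*(-16) = (3/16)*(-16) = -3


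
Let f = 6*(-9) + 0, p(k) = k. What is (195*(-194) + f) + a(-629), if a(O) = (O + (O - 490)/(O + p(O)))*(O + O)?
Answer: 752279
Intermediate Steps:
f = -54 (f = -54 + 0 = -54)
a(O) = 2*O*(O + (-490 + O)/(2*O)) (a(O) = (O + (O - 490)/(O + O))*(O + O) = (O + (-490 + O)/((2*O)))*(2*O) = (O + (-490 + O)*(1/(2*O)))*(2*O) = (O + (-490 + O)/(2*O))*(2*O) = 2*O*(O + (-490 + O)/(2*O)))
(195*(-194) + f) + a(-629) = (195*(-194) - 54) + (-490 - 629 + 2*(-629)**2) = (-37830 - 54) + (-490 - 629 + 2*395641) = -37884 + (-490 - 629 + 791282) = -37884 + 790163 = 752279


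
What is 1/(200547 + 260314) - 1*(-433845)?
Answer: 199942240546/460861 ≈ 4.3385e+5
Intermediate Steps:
1/(200547 + 260314) - 1*(-433845) = 1/460861 + 433845 = 199942240546/460861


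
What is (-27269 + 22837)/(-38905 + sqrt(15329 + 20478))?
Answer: 86213480/756781609 + 2216*sqrt(35807)/756781609 ≈ 0.11448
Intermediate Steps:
(-27269 + 22837)/(-38905 + sqrt(15329 + 20478)) = -4432/(-38905 + sqrt(35807))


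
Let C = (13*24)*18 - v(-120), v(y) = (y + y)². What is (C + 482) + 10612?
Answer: -40890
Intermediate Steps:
v(y) = 4*y² (v(y) = (2*y)² = 4*y²)
C = -51984 (C = (13*24)*18 - 4*(-120)² = 312*18 - 4*14400 = 5616 - 1*57600 = 5616 - 57600 = -51984)
(C + 482) + 10612 = (-51984 + 482) + 10612 = -51502 + 10612 = -40890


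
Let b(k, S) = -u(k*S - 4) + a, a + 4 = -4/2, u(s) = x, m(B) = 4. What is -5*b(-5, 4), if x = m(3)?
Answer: 50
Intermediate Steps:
x = 4
u(s) = 4
a = -6 (a = -4 - 4/2 = -4 - 4*½ = -4 - 2 = -6)
b(k, S) = -10 (b(k, S) = -1*4 - 6 = -4 - 6 = -10)
-5*b(-5, 4) = -5*(-10) = 50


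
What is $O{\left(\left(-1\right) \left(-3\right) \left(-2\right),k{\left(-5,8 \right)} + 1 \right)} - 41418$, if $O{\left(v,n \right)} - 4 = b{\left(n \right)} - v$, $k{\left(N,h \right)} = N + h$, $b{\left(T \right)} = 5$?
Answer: $-41403$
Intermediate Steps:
$O{\left(v,n \right)} = 9 - v$ ($O{\left(v,n \right)} = 4 - \left(-5 + v\right) = 9 - v$)
$O{\left(\left(-1\right) \left(-3\right) \left(-2\right),k{\left(-5,8 \right)} + 1 \right)} - 41418 = \left(9 - \left(-1\right) \left(-3\right) \left(-2\right)\right) - 41418 = \left(9 - 3 \left(-2\right)\right) - 41418 = \left(9 - -6\right) - 41418 = \left(9 + 6\right) - 41418 = 15 - 41418 = -41403$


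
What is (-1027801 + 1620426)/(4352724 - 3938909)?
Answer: 118525/82763 ≈ 1.4321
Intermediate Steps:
(-1027801 + 1620426)/(4352724 - 3938909) = 592625/413815 = 592625*(1/413815) = 118525/82763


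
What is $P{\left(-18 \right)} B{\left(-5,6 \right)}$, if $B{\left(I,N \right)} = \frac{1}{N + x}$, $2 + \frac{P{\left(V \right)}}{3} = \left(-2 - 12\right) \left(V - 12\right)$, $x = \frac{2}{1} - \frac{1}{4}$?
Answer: $\frac{5016}{31} \approx 161.81$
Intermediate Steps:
$x = \frac{7}{4}$ ($x = 2 \cdot 1 - \frac{1}{4} = 2 - \frac{1}{4} = \frac{7}{4} \approx 1.75$)
$P{\left(V \right)} = 498 - 42 V$ ($P{\left(V \right)} = -6 + 3 \left(-2 - 12\right) \left(V - 12\right) = -6 + 3 \left(- 14 \left(-12 + V\right)\right) = -6 + 3 \left(168 - 14 V\right) = -6 - \left(-504 + 42 V\right) = 498 - 42 V$)
$B{\left(I,N \right)} = \frac{1}{\frac{7}{4} + N}$ ($B{\left(I,N \right)} = \frac{1}{N + \frac{7}{4}} = \frac{1}{\frac{7}{4} + N}$)
$P{\left(-18 \right)} B{\left(-5,6 \right)} = \left(498 - -756\right) \frac{4}{7 + 4 \cdot 6} = \left(498 + 756\right) \frac{4}{7 + 24} = 1254 \cdot \frac{4}{31} = \frac{5016}{31}$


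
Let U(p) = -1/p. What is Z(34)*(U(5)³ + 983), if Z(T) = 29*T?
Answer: 121153764/125 ≈ 9.6923e+5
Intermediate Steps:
Z(34)*(U(5)³ + 983) = (29*34)*((-1/5)³ + 983) = 986*((-1*⅕)³ + 983) = 986*((-⅕)³ + 983) = 986*(-1/125 + 983) = 986*(122874/125) = 121153764/125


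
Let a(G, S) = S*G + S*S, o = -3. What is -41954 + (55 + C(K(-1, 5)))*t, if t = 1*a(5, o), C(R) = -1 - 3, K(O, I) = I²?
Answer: -42260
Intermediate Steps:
a(G, S) = S² + G*S (a(G, S) = G*S + S² = S² + G*S)
C(R) = -4
t = -6 (t = 1*(-3*(5 - 3)) = 1*(-3*2) = 1*(-6) = -6)
-41954 + (55 + C(K(-1, 5)))*t = -41954 + (55 - 4)*(-6) = -41954 + 51*(-6) = -41954 - 306 = -42260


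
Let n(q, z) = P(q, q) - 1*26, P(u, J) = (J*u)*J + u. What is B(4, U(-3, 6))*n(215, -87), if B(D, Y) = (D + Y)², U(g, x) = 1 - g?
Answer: 636068096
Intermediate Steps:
P(u, J) = u + u*J² (P(u, J) = u*J² + u = u + u*J²)
n(q, z) = -26 + q*(1 + q²) (n(q, z) = q*(1 + q²) - 1*26 = q*(1 + q²) - 26 = -26 + q*(1 + q²))
B(4, U(-3, 6))*n(215, -87) = (4 + (1 - 1*(-3)))²*(-26 + 215 + 215³) = (4 + (1 + 3))²*(-26 + 215 + 9938375) = (4 + 4)²*9938564 = 8²*9938564 = 64*9938564 = 636068096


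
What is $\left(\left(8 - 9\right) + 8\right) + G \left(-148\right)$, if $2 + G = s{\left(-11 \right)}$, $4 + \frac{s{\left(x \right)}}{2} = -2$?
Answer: $2079$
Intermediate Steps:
$s{\left(x \right)} = -12$ ($s{\left(x \right)} = -8 + 2 \left(-2\right) = -8 - 4 = -12$)
$G = -14$ ($G = -2 - 12 = -14$)
$\left(\left(8 - 9\right) + 8\right) + G \left(-148\right) = \left(\left(8 - 9\right) + 8\right) - -2072 = \left(-1 + 8\right) + 2072 = 7 + 2072 = 2079$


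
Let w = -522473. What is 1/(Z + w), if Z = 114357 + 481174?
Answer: 1/73058 ≈ 1.3688e-5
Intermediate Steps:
Z = 595531
1/(Z + w) = 1/(595531 - 522473) = 1/73058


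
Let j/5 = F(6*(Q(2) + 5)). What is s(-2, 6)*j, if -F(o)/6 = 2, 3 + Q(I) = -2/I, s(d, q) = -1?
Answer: 60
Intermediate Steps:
Q(I) = -3 - 2/I
F(o) = -12 (F(o) = -6*2 = -12)
j = -60 (j = 5*(-12) = -60)
s(-2, 6)*j = -1*(-60) = 60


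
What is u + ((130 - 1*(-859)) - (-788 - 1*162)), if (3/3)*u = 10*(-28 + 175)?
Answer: 3409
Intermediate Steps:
u = 1470 (u = 10*(-28 + 175) = 10*147 = 1470)
u + ((130 - 1*(-859)) - (-788 - 1*162)) = 1470 + ((130 - 1*(-859)) - (-788 - 1*162)) = 1470 + ((130 + 859) - (-788 - 162)) = 1470 + (989 - 1*(-950)) = 1470 + (989 + 950) = 1470 + 1939 = 3409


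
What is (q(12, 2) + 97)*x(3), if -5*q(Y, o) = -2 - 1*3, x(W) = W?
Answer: 294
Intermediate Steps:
q(Y, o) = 1 (q(Y, o) = -(-2 - 1*3)/5 = -(-2 - 3)/5 = -⅕*(-5) = 1)
(q(12, 2) + 97)*x(3) = (1 + 97)*3 = 98*3 = 294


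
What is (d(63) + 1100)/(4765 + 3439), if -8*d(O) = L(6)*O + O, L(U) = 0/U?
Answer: 8737/65632 ≈ 0.13312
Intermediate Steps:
L(U) = 0
d(O) = -O/8 (d(O) = -(0*O + O)/8 = -(0 + O)/8 = -O/8)
(d(63) + 1100)/(4765 + 3439) = (-⅛*63 + 1100)/(4765 + 3439) = (-63/8 + 1100)/8204 = (8737/8)*(1/8204) = 8737/65632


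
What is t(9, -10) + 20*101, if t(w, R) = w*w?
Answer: 2101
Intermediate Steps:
t(w, R) = w²
t(9, -10) + 20*101 = 9² + 20*101 = 81 + 2020 = 2101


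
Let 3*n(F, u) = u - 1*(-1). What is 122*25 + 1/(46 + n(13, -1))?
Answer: 140301/46 ≈ 3050.0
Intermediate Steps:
n(F, u) = ⅓ + u/3 (n(F, u) = (u - 1*(-1))/3 = (u + 1)/3 = (1 + u)/3 = ⅓ + u/3)
122*25 + 1/(46 + n(13, -1)) = 122*25 + 1/(46 + (⅓ + (⅓)*(-1))) = 3050 + 1/(46 + (⅓ - ⅓)) = 3050 + 1/(46 + 0) = 3050 + 1/46 = 140301/46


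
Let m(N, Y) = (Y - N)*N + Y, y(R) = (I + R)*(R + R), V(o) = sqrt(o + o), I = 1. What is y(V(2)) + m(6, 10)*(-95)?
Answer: -3218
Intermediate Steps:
V(o) = sqrt(2)*sqrt(o) (V(o) = sqrt(2*o) = sqrt(2)*sqrt(o))
y(R) = 2*R*(1 + R) (y(R) = (1 + R)*(R + R) = (1 + R)*(2*R) = 2*R*(1 + R))
m(N, Y) = Y + N*(Y - N) (m(N, Y) = N*(Y - N) + Y = Y + N*(Y - N))
y(V(2)) + m(6, 10)*(-95) = 2*(sqrt(2)*sqrt(2))*(1 + sqrt(2)*sqrt(2)) + (10 - 1*6**2 + 6*10)*(-95) = 2*2*(1 + 2) + (10 - 1*36 + 60)*(-95) = 2*2*3 + (10 - 36 + 60)*(-95) = 12 + 34*(-95) = 12 - 3230 = -3218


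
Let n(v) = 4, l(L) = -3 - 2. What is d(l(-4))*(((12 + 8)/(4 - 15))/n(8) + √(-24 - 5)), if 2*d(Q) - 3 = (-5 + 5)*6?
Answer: -15/22 + 3*I*√29/2 ≈ -0.68182 + 8.0777*I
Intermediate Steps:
l(L) = -5
d(Q) = 3/2 (d(Q) = 3/2 + ((-5 + 5)*6)/2 = 3/2 + (0*6)/2 = 3/2 + (½)*0 = 3/2 + 0 = 3/2)
d(l(-4))*(((12 + 8)/(4 - 15))/n(8) + √(-24 - 5)) = 3*(((12 + 8)/(4 - 15))/4 + √(-24 - 5))/2 = 3*((20/(-11))*(¼) + √(-29))/2 = 3*((20*(-1/11))*(¼) + I*√29)/2 = 3*(-20/11*¼ + I*√29)/2 = 3*(-5/11 + I*√29)/2 = -15/22 + 3*I*√29/2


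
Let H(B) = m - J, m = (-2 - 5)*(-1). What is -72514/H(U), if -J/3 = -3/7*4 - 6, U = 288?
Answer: 507598/113 ≈ 4492.0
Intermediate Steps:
m = 7 (m = -7*(-1) = 7)
J = 162/7 (J = -3*(-3/7*4 - 6) = -3*(-12/7 - 6) = -3*(-54/7) = 162/7 ≈ 23.143)
H(B) = -113/7 (H(B) = 7 - 1*162/7 = 7 - 162/7 = -113/7)
-72514/H(U) = -72514/(-113/7) = -72514*(-7/113) = 507598/113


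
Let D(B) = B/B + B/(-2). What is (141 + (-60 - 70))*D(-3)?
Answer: 55/2 ≈ 27.500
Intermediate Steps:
D(B) = 1 - B/2 (D(B) = 1 + B*(-½) = 1 - B/2)
(141 + (-60 - 70))*D(-3) = (141 + (-60 - 70))*(1 - ½*(-3)) = (141 - 130)*(1 + 3/2) = 11*(5/2) = 55/2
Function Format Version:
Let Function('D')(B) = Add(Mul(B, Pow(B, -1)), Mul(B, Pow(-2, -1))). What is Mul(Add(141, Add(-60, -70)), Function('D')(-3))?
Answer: Rational(55, 2) ≈ 27.500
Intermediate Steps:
Function('D')(B) = Add(1, Mul(Rational(-1, 2), B)) (Function('D')(B) = Add(1, Mul(B, Rational(-1, 2))) = Add(1, Mul(Rational(-1, 2), B)))
Mul(Add(141, Add(-60, -70)), Function('D')(-3)) = Mul(Add(141, Add(-60, -70)), Add(1, Mul(Rational(-1, 2), -3))) = Mul(Add(141, -130), Add(1, Rational(3, 2))) = Mul(11, Rational(5, 2)) = Rational(55, 2)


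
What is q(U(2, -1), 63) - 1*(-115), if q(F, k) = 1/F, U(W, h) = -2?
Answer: 229/2 ≈ 114.50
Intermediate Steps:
q(U(2, -1), 63) - 1*(-115) = 1/(-2) - 1*(-115) = -1/2 + 115 = 229/2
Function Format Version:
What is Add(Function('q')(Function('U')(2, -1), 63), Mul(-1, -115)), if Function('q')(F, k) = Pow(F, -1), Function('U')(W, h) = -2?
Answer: Rational(229, 2) ≈ 114.50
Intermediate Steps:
Add(Function('q')(Function('U')(2, -1), 63), Mul(-1, -115)) = Add(Pow(-2, -1), Mul(-1, -115)) = Add(Rational(-1, 2), 115) = Rational(229, 2)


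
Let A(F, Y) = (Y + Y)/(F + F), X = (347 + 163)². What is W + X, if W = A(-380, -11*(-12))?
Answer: 24709467/95 ≈ 2.6010e+5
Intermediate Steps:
X = 260100 (X = 510² = 260100)
A(F, Y) = Y/F (A(F, Y) = (2*Y)/((2*F)) = (2*Y)*(1/(2*F)) = Y/F)
W = -33/95 (W = -11*(-12)/(-380) = 132*(-1/380) = -33/95 ≈ -0.34737)
W + X = -33/95 + 260100 = 24709467/95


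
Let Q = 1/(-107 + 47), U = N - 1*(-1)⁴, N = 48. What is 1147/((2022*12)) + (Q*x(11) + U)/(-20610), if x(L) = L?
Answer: 4688273/104183550 ≈ 0.045000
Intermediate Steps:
U = 47 (U = 48 - 1*(-1)⁴ = 48 - 1*1 = 48 - 1 = 47)
Q = -1/60 (Q = 1/(-60) = -1/60 ≈ -0.016667)
1147/((2022*12)) + (Q*x(11) + U)/(-20610) = 1147/((2022*12)) + (-1/60*11 + 47)/(-20610) = 1147/24264 + (-11/60 + 47)*(-1/20610) = 1147*(1/24264) + (2809/60)*(-1/20610) = 1147/24264 - 2809/1236600 = 4688273/104183550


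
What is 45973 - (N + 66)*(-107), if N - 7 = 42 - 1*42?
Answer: 53784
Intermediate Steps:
N = 7 (N = 7 + (42 - 1*42) = 7 + (42 - 42) = 7 + 0 = 7)
45973 - (N + 66)*(-107) = 45973 - (7 + 66)*(-107) = 45973 - 73*(-107) = 45973 - 1*(-7811) = 45973 + 7811 = 53784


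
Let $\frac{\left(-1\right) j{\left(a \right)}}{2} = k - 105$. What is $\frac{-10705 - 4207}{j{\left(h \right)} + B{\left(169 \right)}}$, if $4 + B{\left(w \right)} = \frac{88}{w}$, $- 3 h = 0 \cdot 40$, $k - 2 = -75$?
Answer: $- \frac{315016}{7447} \approx -42.301$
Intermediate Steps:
$k = -73$ ($k = 2 - 75 = -73$)
$h = 0$ ($h = - \frac{0 \cdot 40}{3} = \left(- \frac{1}{3}\right) 0 = 0$)
$j{\left(a \right)} = 356$ ($j{\left(a \right)} = - 2 \left(-73 - 105\right) = \left(-2\right) \left(-178\right) = 356$)
$B{\left(w \right)} = -4 + \frac{88}{w}$
$\frac{-10705 - 4207}{j{\left(h \right)} + B{\left(169 \right)}} = \frac{-10705 - 4207}{356 - \left(4 - \frac{88}{169}\right)} = - \frac{14912}{356 + \left(-4 + 88 \cdot \frac{1}{169}\right)} = - \frac{14912}{356 + \left(-4 + \frac{88}{169}\right)} = - \frac{14912}{356 - \frac{588}{169}} = - \frac{14912}{\frac{59576}{169}} = \left(-14912\right) \frac{169}{59576} = - \frac{315016}{7447}$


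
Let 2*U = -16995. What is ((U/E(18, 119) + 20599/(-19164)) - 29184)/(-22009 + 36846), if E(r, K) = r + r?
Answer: -375884185/189557512 ≈ -1.9830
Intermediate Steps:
E(r, K) = 2*r
U = -16995/2 (U = (1/2)*(-16995) = -16995/2 ≈ -8497.5)
((U/E(18, 119) + 20599/(-19164)) - 29184)/(-22009 + 36846) = ((-16995/(2*(2*18)) + 20599/(-19164)) - 29184)/(-22009 + 36846) = ((-16995/2/36 + 20599*(-1/19164)) - 29184)/14837 = ((-16995/2*1/36 - 20599/19164) - 29184)*(1/14837) = ((-5665/24 - 20599/19164) - 29184)*(1/14837) = (-3029401/12776 - 29184)*(1/14837) = -375884185/12776*1/14837 = -375884185/189557512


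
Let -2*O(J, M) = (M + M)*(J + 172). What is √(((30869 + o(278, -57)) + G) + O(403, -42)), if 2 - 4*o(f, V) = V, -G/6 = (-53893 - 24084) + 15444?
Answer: 13*√10183/2 ≈ 655.92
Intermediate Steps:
O(J, M) = -M*(172 + J) (O(J, M) = -(M + M)*(J + 172)/2 = -2*M*(172 + J)/2 = -M*(172 + J))
G = 375198 (G = -6*((-53893 - 24084) + 15444) = -6*(-77977 + 15444) = -6*(-62533) = 375198)
o(f, V) = ½ - V/4
√(((30869 + o(278, -57)) + G) + O(403, -42)) = √(((30869 + (½ - ¼*(-57))) + 375198) - 1*(-42)*(172 + 403)) = √(((30869 + (½ + 57/4)) + 375198) - 1*(-42)*575) = √(((30869 + 59/4) + 375198) + 24150) = √((123535/4 + 375198) + 24150) = √(1624327/4 + 24150) = √(1720927/4) = 13*√10183/2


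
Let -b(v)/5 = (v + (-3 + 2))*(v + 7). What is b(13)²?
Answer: 1440000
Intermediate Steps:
b(v) = -5*(-1 + v)*(7 + v) (b(v) = -5*(v + (-3 + 2))*(v + 7) = -5*(v - 1)*(7 + v) = -5*(-1 + v)*(7 + v))
b(13)² = (35 - 30*13 - 5*13²)² = (35 - 390 - 5*169)² = (35 - 390 - 845)² = (-1200)² = 1440000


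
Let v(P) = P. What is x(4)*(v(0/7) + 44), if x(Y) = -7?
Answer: -308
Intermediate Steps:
x(4)*(v(0/7) + 44) = -7*(0/7 + 44) = -7*(0*(1/7) + 44) = -7*(0 + 44) = -7*44 = -308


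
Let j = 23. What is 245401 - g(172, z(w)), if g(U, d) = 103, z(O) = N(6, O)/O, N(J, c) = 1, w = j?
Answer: 245298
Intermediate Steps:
w = 23
z(O) = 1/O
245401 - g(172, z(w)) = 245401 - 1*103 = 245401 - 103 = 245298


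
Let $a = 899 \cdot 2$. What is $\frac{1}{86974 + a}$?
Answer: $\frac{1}{88772} \approx 1.1265 \cdot 10^{-5}$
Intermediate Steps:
$a = 1798$
$\frac{1}{86974 + a} = \frac{1}{86974 + 1798} = \frac{1}{88772}$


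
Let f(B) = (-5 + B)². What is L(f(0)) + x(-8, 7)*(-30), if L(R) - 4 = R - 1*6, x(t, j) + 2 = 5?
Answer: -67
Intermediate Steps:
x(t, j) = 3 (x(t, j) = -2 + 5 = 3)
L(R) = -2 + R (L(R) = 4 + (R - 1*6) = 4 + (R - 6) = 4 + (-6 + R) = -2 + R)
L(f(0)) + x(-8, 7)*(-30) = (-2 + (-5 + 0)²) + 3*(-30) = (-2 + (-5)²) - 90 = (-2 + 25) - 90 = 23 - 90 = -67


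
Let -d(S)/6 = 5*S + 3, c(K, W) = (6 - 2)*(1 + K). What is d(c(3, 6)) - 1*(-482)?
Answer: -16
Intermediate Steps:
c(K, W) = 4 + 4*K (c(K, W) = 4*(1 + K) = 4 + 4*K)
d(S) = -18 - 30*S (d(S) = -6*(5*S + 3) = -6*(3 + 5*S) = -18 - 30*S)
d(c(3, 6)) - 1*(-482) = (-18 - 30*(4 + 4*3)) - 1*(-482) = (-18 - 30*(4 + 12)) + 482 = (-18 - 30*16) + 482 = (-18 - 480) + 482 = -498 + 482 = -16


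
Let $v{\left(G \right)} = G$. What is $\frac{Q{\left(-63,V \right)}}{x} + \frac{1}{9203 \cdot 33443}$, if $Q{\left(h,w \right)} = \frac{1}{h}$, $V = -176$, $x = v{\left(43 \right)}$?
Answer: $- \frac{307773220}{833764991661} \approx -0.00036914$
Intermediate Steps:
$x = 43$
$\frac{Q{\left(-63,V \right)}}{x} + \frac{1}{9203 \cdot 33443} = \frac{1}{\left(-63\right) 43} + \frac{1}{9203 \cdot 33443} = \left(- \frac{1}{63}\right) \frac{1}{43} + \frac{1}{9203} \cdot \frac{1}{33443} = - \frac{1}{2709} + \frac{1}{307775929} = - \frac{307773220}{833764991661}$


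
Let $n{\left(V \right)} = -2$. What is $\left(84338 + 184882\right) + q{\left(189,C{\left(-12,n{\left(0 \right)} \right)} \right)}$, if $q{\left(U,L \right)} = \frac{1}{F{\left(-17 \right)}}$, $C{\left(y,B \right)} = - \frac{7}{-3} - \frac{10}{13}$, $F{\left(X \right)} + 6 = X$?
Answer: $\frac{6192059}{23} \approx 2.6922 \cdot 10^{5}$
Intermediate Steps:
$F{\left(X \right)} = -6 + X$
$C{\left(y,B \right)} = \frac{61}{39}$ ($C{\left(y,B \right)} = \left(-7\right) \left(- \frac{1}{3}\right) - \frac{10}{13} = \frac{7}{3} - \frac{10}{13} = \frac{61}{39}$)
$q{\left(U,L \right)} = - \frac{1}{23}$ ($q{\left(U,L \right)} = \frac{1}{-6 - 17} = \frac{1}{-23} = - \frac{1}{23}$)
$\left(84338 + 184882\right) + q{\left(189,C{\left(-12,n{\left(0 \right)} \right)} \right)} = \left(84338 + 184882\right) - \frac{1}{23} = 269220 - \frac{1}{23} = \frac{6192059}{23}$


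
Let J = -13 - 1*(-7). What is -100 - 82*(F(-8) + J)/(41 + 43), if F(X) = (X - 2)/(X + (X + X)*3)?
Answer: -110917/1176 ≈ -94.317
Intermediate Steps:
J = -6 (J = -13 + 7 = -6)
F(X) = (-2 + X)/(7*X) (F(X) = (-2 + X)/(X + (2*X)*3) = (-2 + X)/(X + 6*X) = (-2 + X)/((7*X)) = (-2 + X)*(1/(7*X)) = (-2 + X)/(7*X))
-100 - 82*(F(-8) + J)/(41 + 43) = -100 - 82*((1/7)*(-2 - 8)/(-8) - 6)/(41 + 43) = -100 - 82*((1/7)*(-1/8)*(-10) - 6)/84 = -100 - 82*(5/28 - 6)/84 = -100 - (-6683)/(14*84) = -100 - 82*(-163/2352) = -100 + 6683/1176 = -110917/1176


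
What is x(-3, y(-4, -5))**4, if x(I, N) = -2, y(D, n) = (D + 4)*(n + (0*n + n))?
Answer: 16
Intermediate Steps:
y(D, n) = 2*n*(4 + D) (y(D, n) = (4 + D)*(n + (0 + n)) = (4 + D)*(n + n) = (4 + D)*(2*n) = 2*n*(4 + D))
x(-3, y(-4, -5))**4 = (-2)**4 = 16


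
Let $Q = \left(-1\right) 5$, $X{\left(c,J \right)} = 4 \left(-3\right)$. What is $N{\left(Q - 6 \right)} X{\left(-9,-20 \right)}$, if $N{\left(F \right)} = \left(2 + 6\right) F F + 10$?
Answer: $-11736$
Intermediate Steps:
$X{\left(c,J \right)} = -12$
$Q = -5$
$N{\left(F \right)} = 10 + 8 F^{2}$ ($N{\left(F \right)} = 8 F F + 10 = 8 F^{2} + 10 = 10 + 8 F^{2}$)
$N{\left(Q - 6 \right)} X{\left(-9,-20 \right)} = \left(10 + 8 \left(-5 - 6\right)^{2}\right) \left(-12\right) = \left(10 + 8 \left(-11\right)^{2}\right) \left(-12\right) = \left(10 + 8 \cdot 121\right) \left(-12\right) = \left(10 + 968\right) \left(-12\right) = 978 \left(-12\right) = -11736$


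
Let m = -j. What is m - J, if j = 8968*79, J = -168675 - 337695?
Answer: -202102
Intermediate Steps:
J = -506370
j = 708472
m = -708472 (m = -1*708472 = -708472)
m - J = -708472 - 1*(-506370) = -708472 + 506370 = -202102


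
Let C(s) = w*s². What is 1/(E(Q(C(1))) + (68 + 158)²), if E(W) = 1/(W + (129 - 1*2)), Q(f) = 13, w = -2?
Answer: 140/7150641 ≈ 1.9579e-5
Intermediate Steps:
C(s) = -2*s²
E(W) = 1/(127 + W) (E(W) = 1/(W + (129 - 2)) = 1/(W + 127) = 1/(127 + W))
1/(E(Q(C(1))) + (68 + 158)²) = 1/(1/(127 + 13) + (68 + 158)²) = 1/(1/140 + 226²) = 1/(1/140 + 51076) = 1/(7150641/140) = 140/7150641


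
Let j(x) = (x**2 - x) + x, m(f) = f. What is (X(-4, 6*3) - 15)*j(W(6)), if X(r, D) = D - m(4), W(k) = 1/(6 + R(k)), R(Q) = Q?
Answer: -1/144 ≈ -0.0069444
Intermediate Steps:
W(k) = 1/(6 + k)
X(r, D) = -4 + D (X(r, D) = D - 1*4 = D - 4 = -4 + D)
j(x) = x**2
(X(-4, 6*3) - 15)*j(W(6)) = ((-4 + 6*3) - 15)*(1/(6 + 6))**2 = ((-4 + 18) - 15)*(1/12)**2 = (14 - 15)*(1/12)**2 = -1*1/144 = -1/144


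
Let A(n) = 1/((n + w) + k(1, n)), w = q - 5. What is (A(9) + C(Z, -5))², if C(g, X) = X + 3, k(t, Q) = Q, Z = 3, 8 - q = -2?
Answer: 2025/529 ≈ 3.8280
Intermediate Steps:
q = 10 (q = 8 - 1*(-2) = 8 + 2 = 10)
w = 5 (w = 10 - 5 = 5)
C(g, X) = 3 + X
A(n) = 1/(5 + 2*n) (A(n) = 1/((n + 5) + n) = 1/((5 + n) + n) = 1/(5 + 2*n))
(A(9) + C(Z, -5))² = (1/(5 + 2*9) + (3 - 5))² = (1/(5 + 18) - 2)² = (1/23 - 2)² = (-45/23)² = 2025/529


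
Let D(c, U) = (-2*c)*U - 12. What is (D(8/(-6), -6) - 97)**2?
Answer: 15625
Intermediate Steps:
D(c, U) = -12 - 2*U*c (D(c, U) = -2*U*c - 12 = -12 - 2*U*c)
(D(8/(-6), -6) - 97)**2 = ((-12 - 2*(-6)*8/(-6)) - 97)**2 = ((-12 - 2*(-6)*8*(-1/6)) - 97)**2 = ((-12 - 2*(-6)*(-4/3)) - 97)**2 = ((-12 - 16) - 97)**2 = (-28 - 97)**2 = (-125)**2 = 15625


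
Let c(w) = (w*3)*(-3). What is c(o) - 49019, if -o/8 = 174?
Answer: -36491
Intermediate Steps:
o = -1392 (o = -8*174 = -1392)
c(w) = -9*w (c(w) = (3*w)*(-3) = -9*w)
c(o) - 49019 = -9*(-1392) - 49019 = 12528 - 49019 = -36491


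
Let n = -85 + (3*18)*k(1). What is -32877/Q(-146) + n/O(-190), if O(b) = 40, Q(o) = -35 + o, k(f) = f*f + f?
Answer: 1319243/7240 ≈ 182.22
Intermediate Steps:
k(f) = f + f**2 (k(f) = f**2 + f = f + f**2)
n = 23 (n = -85 + (3*18)*(1*(1 + 1)) = -85 + 54*(1*2) = -85 + 54*2 = -85 + 108 = 23)
-32877/Q(-146) + n/O(-190) = -32877/(-35 - 146) + 23/40 = -32877/(-181) + 23*(1/40) = -32877*(-1/181) + 23/40 = 32877/181 + 23/40 = 1319243/7240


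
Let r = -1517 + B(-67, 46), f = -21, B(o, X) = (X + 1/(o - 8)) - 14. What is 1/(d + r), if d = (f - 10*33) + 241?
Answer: -75/119626 ≈ -0.00062695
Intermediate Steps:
B(o, X) = -14 + X + 1/(-8 + o) (B(o, X) = (X + 1/(-8 + o)) - 14 = -14 + X + 1/(-8 + o))
r = -111376/75 (r = -1517 + (113 - 14*(-67) - 8*46 + 46*(-67))/(-8 - 67) = -1517 + (113 + 938 - 368 - 3082)/(-75) = -1517 - 1/75*(-2399) = -1517 + 2399/75 = -111376/75 ≈ -1485.0)
d = -110 (d = (-21 - 10*33) + 241 = (-21 - 330) + 241 = -351 + 241 = -110)
1/(d + r) = 1/(-110 - 111376/75) = 1/(-119626/75) = -75/119626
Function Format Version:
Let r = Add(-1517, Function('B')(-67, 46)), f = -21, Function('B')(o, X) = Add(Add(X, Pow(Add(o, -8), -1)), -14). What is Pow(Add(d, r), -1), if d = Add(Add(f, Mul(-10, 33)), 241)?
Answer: Rational(-75, 119626) ≈ -0.00062695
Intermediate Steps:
Function('B')(o, X) = Add(-14, X, Pow(Add(-8, o), -1)) (Function('B')(o, X) = Add(Add(X, Pow(Add(-8, o), -1)), -14) = Add(-14, X, Pow(Add(-8, o), -1)))
r = Rational(-111376, 75) (r = Add(-1517, Mul(Pow(Add(-8, -67), -1), Add(113, Mul(-14, -67), Mul(-8, 46), Mul(46, -67)))) = Add(-1517, Mul(Pow(-75, -1), Add(113, 938, -368, -3082))) = Add(-1517, Mul(Rational(-1, 75), -2399)) = Add(-1517, Rational(2399, 75)) = Rational(-111376, 75) ≈ -1485.0)
d = -110 (d = Add(Add(-21, Mul(-10, 33)), 241) = Add(Add(-21, -330), 241) = Add(-351, 241) = -110)
Pow(Add(d, r), -1) = Pow(Add(-110, Rational(-111376, 75)), -1) = Pow(Rational(-119626, 75), -1) = Rational(-75, 119626)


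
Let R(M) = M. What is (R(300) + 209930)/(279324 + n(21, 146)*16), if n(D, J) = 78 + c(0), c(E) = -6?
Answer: 105115/140238 ≈ 0.74955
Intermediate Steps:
n(D, J) = 72 (n(D, J) = 78 - 6 = 72)
(R(300) + 209930)/(279324 + n(21, 146)*16) = (300 + 209930)/(279324 + 72*16) = 210230/(279324 + 1152) = 210230/280476 = 210230*(1/280476) = 105115/140238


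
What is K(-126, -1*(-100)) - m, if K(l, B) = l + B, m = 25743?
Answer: -25769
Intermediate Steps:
K(l, B) = B + l
K(-126, -1*(-100)) - m = (-1*(-100) - 126) - 1*25743 = (100 - 126) - 25743 = -26 - 25743 = -25769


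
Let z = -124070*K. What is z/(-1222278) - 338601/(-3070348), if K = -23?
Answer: -4173855601601/1876409406372 ≈ -2.2244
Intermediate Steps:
z = 2853610 (z = -124070*(-23) = 2853610)
z/(-1222278) - 338601/(-3070348) = 2853610/(-1222278) - 338601/(-3070348) = 2853610*(-1/1222278) - 338601*(-1/3070348) = -1426805/611139 + 338601/3070348 = -4173855601601/1876409406372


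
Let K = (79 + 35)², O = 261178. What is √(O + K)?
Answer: √274174 ≈ 523.62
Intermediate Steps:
K = 12996 (K = 114² = 12996)
√(O + K) = √(261178 + 12996) = √274174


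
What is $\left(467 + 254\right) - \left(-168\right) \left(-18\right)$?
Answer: $-2303$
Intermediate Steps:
$\left(467 + 254\right) - \left(-168\right) \left(-18\right) = 721 - 3024 = -2303$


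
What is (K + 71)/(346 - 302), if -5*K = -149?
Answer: 126/55 ≈ 2.2909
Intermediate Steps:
K = 149/5 (K = -⅕*(-149) = 149/5 ≈ 29.800)
(K + 71)/(346 - 302) = (149/5 + 71)/(346 - 302) = (504/5)/44 = (504/5)*(1/44) = 126/55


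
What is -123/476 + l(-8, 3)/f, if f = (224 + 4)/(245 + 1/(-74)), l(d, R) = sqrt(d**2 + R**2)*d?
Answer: -123/476 - 6043*sqrt(73)/703 ≈ -73.703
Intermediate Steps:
l(d, R) = d*sqrt(R**2 + d**2) (l(d, R) = sqrt(R**2 + d**2)*d = d*sqrt(R**2 + d**2))
f = 5624/6043 (f = 228/(245 - 1/74) = 228/(18129/74) = 228*(74/18129) = 5624/6043 ≈ 0.93066)
-123/476 + l(-8, 3)/f = -123/476 + (-8*sqrt(3**2 + (-8)**2))/(5624/6043) = -123*1/476 - 8*sqrt(9 + 64)*(6043/5624) = -123/476 - 8*sqrt(73)*(6043/5624) = -123/476 - 6043*sqrt(73)/703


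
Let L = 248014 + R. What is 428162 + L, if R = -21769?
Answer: 654407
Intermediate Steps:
L = 226245 (L = 248014 - 21769 = 226245)
428162 + L = 428162 + 226245 = 654407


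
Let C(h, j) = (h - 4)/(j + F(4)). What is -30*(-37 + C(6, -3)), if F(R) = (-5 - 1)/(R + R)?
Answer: 1126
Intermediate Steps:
F(R) = -3/R (F(R) = -6*1/(2*R) = -3/R)
C(h, j) = (-4 + h)/(-¾ + j) (C(h, j) = (h - 4)/(j - 3/4) = (-4 + h)/(j - 3*¼) = (-4 + h)/(j - ¾) = (-4 + h)/(-¾ + j))
-30*(-37 + C(6, -3)) = -30*(-37 + 4*(-4 + 6)/(-3 + 4*(-3))) = -30*(-37 + 4*2/(-3 - 12)) = -30*(-37 + 4*2/(-15)) = -30*(-37 + 4*(-1/15)*2) = -30*(-37 - 8/15) = -30*(-563/15) = 1126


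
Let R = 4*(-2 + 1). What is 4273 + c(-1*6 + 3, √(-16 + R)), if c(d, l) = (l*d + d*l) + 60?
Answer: 4333 - 12*I*√5 ≈ 4333.0 - 26.833*I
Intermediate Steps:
R = -4 (R = 4*(-1) = -4)
c(d, l) = 60 + 2*d*l (c(d, l) = (d*l + d*l) + 60 = 2*d*l + 60 = 60 + 2*d*l)
4273 + c(-1*6 + 3, √(-16 + R)) = 4273 + (60 + 2*(-1*6 + 3)*√(-16 - 4)) = 4273 + (60 + 2*(-6 + 3)*√(-20)) = 4273 + (60 + 2*(-3)*(2*I*√5)) = 4273 + (60 - 12*I*√5) = 4333 - 12*I*√5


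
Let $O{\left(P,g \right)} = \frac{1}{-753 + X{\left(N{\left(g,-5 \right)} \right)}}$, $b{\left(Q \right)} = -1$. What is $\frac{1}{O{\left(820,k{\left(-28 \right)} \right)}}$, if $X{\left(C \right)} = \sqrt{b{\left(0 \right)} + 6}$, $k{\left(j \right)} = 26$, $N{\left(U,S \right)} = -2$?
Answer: $-753 + \sqrt{5} \approx -750.76$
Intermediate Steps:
$X{\left(C \right)} = \sqrt{5}$ ($X{\left(C \right)} = \sqrt{-1 + 6} = \sqrt{5}$)
$O{\left(P,g \right)} = \frac{1}{-753 + \sqrt{5}}$
$\frac{1}{O{\left(820,k{\left(-28 \right)} \right)}} = \frac{1}{- \frac{753}{567004} - \frac{\sqrt{5}}{567004}}$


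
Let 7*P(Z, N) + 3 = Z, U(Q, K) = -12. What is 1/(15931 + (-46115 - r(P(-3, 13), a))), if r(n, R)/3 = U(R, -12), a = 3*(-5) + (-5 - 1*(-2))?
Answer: -1/30148 ≈ -3.3170e-5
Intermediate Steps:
P(Z, N) = -3/7 + Z/7
a = -18 (a = -15 + (-5 + 2) = -15 - 3 = -18)
r(n, R) = -36 (r(n, R) = 3*(-12) = -36)
1/(15931 + (-46115 - r(P(-3, 13), a))) = 1/(15931 + (-46115 - 1*(-36))) = 1/(15931 + (-46115 + 36)) = 1/(15931 - 46079) = 1/(-30148) = -1/30148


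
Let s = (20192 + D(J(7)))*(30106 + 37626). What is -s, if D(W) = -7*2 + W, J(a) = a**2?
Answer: -1370015164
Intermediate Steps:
D(W) = -14 + W
s = 1370015164 (s = (20192 + (-14 + 7**2))*(30106 + 37626) = (20192 + (-14 + 49))*67732 = (20192 + 35)*67732 = 20227*67732 = 1370015164)
-s = -1*1370015164 = -1370015164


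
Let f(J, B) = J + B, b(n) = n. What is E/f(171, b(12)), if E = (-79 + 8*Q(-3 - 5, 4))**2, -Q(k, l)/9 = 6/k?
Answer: 625/183 ≈ 3.4153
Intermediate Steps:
Q(k, l) = -54/k
f(J, B) = B + J
E = 625 (E = (-79 + 8*(-54/(-3 - 5)))**2 = (-79 + 8*(-54/(-8)))**2 = (-79 + 8*(-54*(-1/8)))**2 = (-79 + 8*(27/4))**2 = (-79 + 54)**2 = (-25)**2 = 625)
E/f(171, b(12)) = 625/(12 + 171) = 625/183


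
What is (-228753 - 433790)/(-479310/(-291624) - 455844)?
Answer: 32202239972/22155761891 ≈ 1.4534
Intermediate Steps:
(-228753 - 433790)/(-479310/(-291624) - 455844) = -662543/(-479310*(-1/291624) - 455844) = -662543/(79885/48604 - 455844) = -662543/(-22155761891/48604) = -662543*(-48604/22155761891) = 32202239972/22155761891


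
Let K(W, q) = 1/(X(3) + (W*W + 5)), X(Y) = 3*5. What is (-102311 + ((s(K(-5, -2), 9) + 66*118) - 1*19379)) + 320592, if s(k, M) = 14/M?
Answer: 1860224/9 ≈ 2.0669e+5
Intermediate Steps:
X(Y) = 15
K(W, q) = 1/(20 + W²) (K(W, q) = 1/(15 + (W*W + 5)) = 1/(15 + (W² + 5)) = 1/(15 + (5 + W²)) = 1/(20 + W²))
(-102311 + ((s(K(-5, -2), 9) + 66*118) - 1*19379)) + 320592 = (-102311 + ((14/9 + 66*118) - 1*19379)) + 320592 = (-102311 + ((14*(⅑) + 7788) - 19379)) + 320592 = (-102311 + ((14/9 + 7788) - 19379)) + 320592 = (-102311 + (70106/9 - 19379)) + 320592 = (-102311 - 104305/9) + 320592 = -1025104/9 + 320592 = 1860224/9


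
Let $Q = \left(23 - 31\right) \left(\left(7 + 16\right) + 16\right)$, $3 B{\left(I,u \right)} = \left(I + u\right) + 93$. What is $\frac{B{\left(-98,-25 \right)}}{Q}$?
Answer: $\frac{5}{156} \approx 0.032051$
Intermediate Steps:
$B{\left(I,u \right)} = 31 + \frac{I}{3} + \frac{u}{3}$ ($B{\left(I,u \right)} = \frac{\left(I + u\right) + 93}{3} = \frac{93 + I + u}{3} = 31 + \frac{I}{3} + \frac{u}{3}$)
$Q = -312$ ($Q = - 8 \left(23 + 16\right) = \left(-8\right) 39 = -312$)
$\frac{B{\left(-98,-25 \right)}}{Q} = \frac{31 + \frac{1}{3} \left(-98\right) + \frac{1}{3} \left(-25\right)}{-312} = \left(31 - \frac{98}{3} - \frac{25}{3}\right) \left(- \frac{1}{312}\right) = \left(-10\right) \left(- \frac{1}{312}\right) = \frac{5}{156}$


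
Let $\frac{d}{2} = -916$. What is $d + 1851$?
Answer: $19$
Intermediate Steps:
$d = -1832$ ($d = 2 \left(-916\right) = -1832$)
$d + 1851 = -1832 + 1851 = 19$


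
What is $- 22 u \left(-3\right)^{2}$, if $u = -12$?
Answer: $2376$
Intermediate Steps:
$- 22 u \left(-3\right)^{2} = \left(-22\right) \left(-12\right) \left(-3\right)^{2} = 264 \cdot 9 = 2376$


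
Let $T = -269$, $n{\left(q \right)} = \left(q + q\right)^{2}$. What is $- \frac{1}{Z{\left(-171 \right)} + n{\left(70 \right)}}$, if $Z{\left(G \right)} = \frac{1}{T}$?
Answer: $- \frac{269}{5272399} \approx -5.102 \cdot 10^{-5}$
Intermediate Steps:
$n{\left(q \right)} = 4 q^{2}$ ($n{\left(q \right)} = \left(2 q\right)^{2} = 4 q^{2}$)
$Z{\left(G \right)} = - \frac{1}{269}$ ($Z{\left(G \right)} = \frac{1}{-269} = - \frac{1}{269}$)
$- \frac{1}{Z{\left(-171 \right)} + n{\left(70 \right)}} = - \frac{1}{- \frac{1}{269} + 4 \cdot 70^{2}} = - \frac{1}{- \frac{1}{269} + 4 \cdot 4900} = - \frac{1}{- \frac{1}{269} + 19600} = - \frac{1}{\frac{5272399}{269}} = \left(-1\right) \frac{269}{5272399} = - \frac{269}{5272399}$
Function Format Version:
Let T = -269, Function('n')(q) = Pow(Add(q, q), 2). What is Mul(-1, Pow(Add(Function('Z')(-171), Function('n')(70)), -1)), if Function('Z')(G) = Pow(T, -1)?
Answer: Rational(-269, 5272399) ≈ -5.1020e-5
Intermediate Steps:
Function('n')(q) = Mul(4, Pow(q, 2)) (Function('n')(q) = Pow(Mul(2, q), 2) = Mul(4, Pow(q, 2)))
Function('Z')(G) = Rational(-1, 269) (Function('Z')(G) = Pow(-269, -1) = Rational(-1, 269))
Mul(-1, Pow(Add(Function('Z')(-171), Function('n')(70)), -1)) = Mul(-1, Pow(Add(Rational(-1, 269), Mul(4, Pow(70, 2))), -1)) = Mul(-1, Pow(Add(Rational(-1, 269), Mul(4, 4900)), -1)) = Mul(-1, Pow(Add(Rational(-1, 269), 19600), -1)) = Mul(-1, Pow(Rational(5272399, 269), -1)) = Mul(-1, Rational(269, 5272399)) = Rational(-269, 5272399)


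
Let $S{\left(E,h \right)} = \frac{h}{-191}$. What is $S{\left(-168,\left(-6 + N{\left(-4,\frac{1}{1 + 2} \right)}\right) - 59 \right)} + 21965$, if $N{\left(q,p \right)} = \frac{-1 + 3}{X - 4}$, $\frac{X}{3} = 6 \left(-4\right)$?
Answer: $\frac{159424441}{7258} \approx 21965.0$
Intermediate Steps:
$X = -72$ ($X = 3 \cdot 6 \left(-4\right) = 3 \left(-24\right) = -72$)
$N{\left(q,p \right)} = - \frac{1}{38}$ ($N{\left(q,p \right)} = \frac{-1 + 3}{-72 - 4} = \frac{2}{-76} = 2 \left(- \frac{1}{76}\right) = - \frac{1}{38}$)
$S{\left(E,h \right)} = - \frac{h}{191}$ ($S{\left(E,h \right)} = h \left(- \frac{1}{191}\right) = - \frac{h}{191}$)
$S{\left(-168,\left(-6 + N{\left(-4,\frac{1}{1 + 2} \right)}\right) - 59 \right)} + 21965 = - \frac{\left(-6 - \frac{1}{38}\right) - 59}{191} + 21965 = - \frac{- \frac{229}{38} - 59}{191} + 21965 = \left(- \frac{1}{191}\right) \left(- \frac{2471}{38}\right) + 21965 = \frac{2471}{7258} + 21965 = \frac{159424441}{7258}$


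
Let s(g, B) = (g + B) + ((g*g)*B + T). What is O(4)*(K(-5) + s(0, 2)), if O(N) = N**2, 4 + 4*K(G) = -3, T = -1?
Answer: -12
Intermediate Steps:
K(G) = -7/4 (K(G) = -1 + (1/4)*(-3) = -1 - 3/4 = -7/4)
s(g, B) = -1 + B + g + B*g**2 (s(g, B) = (g + B) + ((g*g)*B - 1) = (B + g) + (g**2*B - 1) = (B + g) + (B*g**2 - 1) = (B + g) + (-1 + B*g**2) = -1 + B + g + B*g**2)
O(4)*(K(-5) + s(0, 2)) = 4**2*(-7/4 + (-1 + 2 + 0 + 2*0**2)) = 16*(-7/4 + (-1 + 2 + 0 + 2*0)) = 16*(-7/4 + (-1 + 2 + 0 + 0)) = 16*(-7/4 + 1) = 16*(-3/4) = -12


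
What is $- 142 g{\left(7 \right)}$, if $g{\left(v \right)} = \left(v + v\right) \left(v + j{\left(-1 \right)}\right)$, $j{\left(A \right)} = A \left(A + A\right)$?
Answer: $-17892$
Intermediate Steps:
$j{\left(A \right)} = 2 A^{2}$ ($j{\left(A \right)} = A 2 A = 2 A^{2}$)
$g{\left(v \right)} = 2 v \left(2 + v\right)$ ($g{\left(v \right)} = \left(v + v\right) \left(v + 2 \left(-1\right)^{2}\right) = 2 v \left(v + 2 \cdot 1\right) = 2 v \left(v + 2\right) = 2 v \left(2 + v\right)$)
$- 142 g{\left(7 \right)} = - 142 \cdot 2 \cdot 7 \left(2 + 7\right) = - 142 \cdot 2 \cdot 7 \cdot 9 = \left(-142\right) 126 = -17892$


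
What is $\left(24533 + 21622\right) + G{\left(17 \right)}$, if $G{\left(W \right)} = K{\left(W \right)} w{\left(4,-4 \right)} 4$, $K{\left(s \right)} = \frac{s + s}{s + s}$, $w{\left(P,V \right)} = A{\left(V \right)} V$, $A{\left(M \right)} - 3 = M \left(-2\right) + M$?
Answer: $46043$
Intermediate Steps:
$A{\left(M \right)} = 3 - M$ ($A{\left(M \right)} = 3 + \left(M \left(-2\right) + M\right) = 3 + \left(- 2 M + M\right) = 3 - M$)
$w{\left(P,V \right)} = V \left(3 - V\right)$ ($w{\left(P,V \right)} = \left(3 - V\right) V = V \left(3 - V\right)$)
$K{\left(s \right)} = 1$ ($K{\left(s \right)} = \frac{2 s}{2 s} = 2 s \frac{1}{2 s} = 1$)
$G{\left(W \right)} = -112$ ($G{\left(W \right)} = 1 \left(- 4 \left(3 - -4\right)\right) 4 = 1 \left(- 4 \left(3 + 4\right)\right) 4 = 1 \left(\left(-4\right) 7\right) 4 = 1 \left(-28\right) 4 = \left(-28\right) 4 = -112$)
$\left(24533 + 21622\right) + G{\left(17 \right)} = \left(24533 + 21622\right) - 112 = 46155 - 112 = 46043$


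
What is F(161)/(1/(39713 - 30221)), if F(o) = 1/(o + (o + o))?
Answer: 452/23 ≈ 19.652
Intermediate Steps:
F(o) = 1/(3*o) (F(o) = 1/(o + 2*o) = 1/(3*o))
F(161)/(1/(39713 - 30221)) = ((⅓)/161)/(1/(39713 - 30221)) = ((⅓)*(1/161))/(1/9492) = 1/(483*(1/9492)) = (1/483)*9492 = 452/23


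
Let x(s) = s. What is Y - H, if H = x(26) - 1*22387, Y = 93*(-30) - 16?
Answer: 19555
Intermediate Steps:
Y = -2806 (Y = -2790 - 16 = -2806)
H = -22361 (H = 26 - 1*22387 = 26 - 22387 = -22361)
Y - H = -2806 - 1*(-22361) = -2806 + 22361 = 19555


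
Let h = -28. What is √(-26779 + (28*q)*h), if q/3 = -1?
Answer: I*√24427 ≈ 156.29*I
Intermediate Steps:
q = -3 (q = 3*(-1) = -3)
√(-26779 + (28*q)*h) = √(-26779 + (28*(-3))*(-28)) = √(-26779 - 84*(-28)) = √(-26779 + 2352) = √(-24427) = I*√24427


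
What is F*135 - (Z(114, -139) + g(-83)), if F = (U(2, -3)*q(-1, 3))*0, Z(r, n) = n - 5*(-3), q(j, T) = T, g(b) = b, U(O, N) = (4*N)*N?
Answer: 207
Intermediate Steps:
U(O, N) = 4*N²
Z(r, n) = 15 + n (Z(r, n) = n + 15 = 15 + n)
F = 0 (F = ((4*(-3)²)*3)*0 = ((4*9)*3)*0 = (36*3)*0 = 108*0 = 0)
F*135 - (Z(114, -139) + g(-83)) = 0*135 - ((15 - 139) - 83) = 0 - (-124 - 83) = 0 - 1*(-207) = 0 + 207 = 207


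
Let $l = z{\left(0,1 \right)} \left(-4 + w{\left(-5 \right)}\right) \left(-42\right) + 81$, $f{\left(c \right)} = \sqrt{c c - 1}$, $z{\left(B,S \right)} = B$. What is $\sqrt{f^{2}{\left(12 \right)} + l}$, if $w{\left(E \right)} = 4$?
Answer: $4 \sqrt{14} \approx 14.967$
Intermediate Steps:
$f{\left(c \right)} = \sqrt{-1 + c^{2}}$ ($f{\left(c \right)} = \sqrt{c^{2} - 1} = \sqrt{-1 + c^{2}}$)
$l = 81$ ($l = 0 \left(-4 + 4\right) \left(-42\right) + 81 = 0 \cdot 0 \left(-42\right) + 81 = 0 \left(-42\right) + 81 = 0 + 81 = 81$)
$\sqrt{f^{2}{\left(12 \right)} + l} = \sqrt{\left(\sqrt{-1 + 12^{2}}\right)^{2} + 81} = \sqrt{\left(\sqrt{-1 + 144}\right)^{2} + 81} = \sqrt{\left(\sqrt{143}\right)^{2} + 81} = \sqrt{143 + 81} = \sqrt{224} = 4 \sqrt{14}$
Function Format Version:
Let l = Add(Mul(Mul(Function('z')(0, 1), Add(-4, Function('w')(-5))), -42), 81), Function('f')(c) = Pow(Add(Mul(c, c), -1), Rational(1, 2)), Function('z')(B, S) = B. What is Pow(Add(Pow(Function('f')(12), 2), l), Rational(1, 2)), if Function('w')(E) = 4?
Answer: Mul(4, Pow(14, Rational(1, 2))) ≈ 14.967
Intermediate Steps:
Function('f')(c) = Pow(Add(-1, Pow(c, 2)), Rational(1, 2)) (Function('f')(c) = Pow(Add(Pow(c, 2), -1), Rational(1, 2)) = Pow(Add(-1, Pow(c, 2)), Rational(1, 2)))
l = 81 (l = Add(Mul(Mul(0, Add(-4, 4)), -42), 81) = Add(Mul(Mul(0, 0), -42), 81) = Add(Mul(0, -42), 81) = Add(0, 81) = 81)
Pow(Add(Pow(Function('f')(12), 2), l), Rational(1, 2)) = Pow(Add(Pow(Pow(Add(-1, Pow(12, 2)), Rational(1, 2)), 2), 81), Rational(1, 2)) = Pow(Add(Pow(Pow(Add(-1, 144), Rational(1, 2)), 2), 81), Rational(1, 2)) = Pow(Add(Pow(Pow(143, Rational(1, 2)), 2), 81), Rational(1, 2)) = Pow(Add(143, 81), Rational(1, 2)) = Pow(224, Rational(1, 2)) = Mul(4, Pow(14, Rational(1, 2)))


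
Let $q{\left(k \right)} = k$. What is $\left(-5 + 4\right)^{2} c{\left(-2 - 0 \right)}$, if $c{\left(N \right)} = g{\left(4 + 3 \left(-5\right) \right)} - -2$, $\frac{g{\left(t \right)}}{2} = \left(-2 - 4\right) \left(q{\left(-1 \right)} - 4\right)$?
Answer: $62$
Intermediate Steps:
$g{\left(t \right)} = 60$ ($g{\left(t \right)} = 2 \left(-2 - 4\right) \left(-1 - 4\right) = 2 \left(\left(-6\right) \left(-5\right)\right) = 2 \cdot 30 = 60$)
$c{\left(N \right)} = 62$ ($c{\left(N \right)} = 60 - -2 = 60 + 2 = 62$)
$\left(-5 + 4\right)^{2} c{\left(-2 - 0 \right)} = \left(-5 + 4\right)^{2} \cdot 62 = \left(-1\right)^{2} \cdot 62 = 1 \cdot 62 = 62$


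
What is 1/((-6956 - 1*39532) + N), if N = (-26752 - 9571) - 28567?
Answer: -1/111378 ≈ -8.9784e-6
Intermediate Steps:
N = -64890 (N = -36323 - 28567 = -64890)
1/((-6956 - 1*39532) + N) = 1/((-6956 - 1*39532) - 64890) = 1/((-6956 - 39532) - 64890) = 1/(-46488 - 64890) = 1/(-111378) = -1/111378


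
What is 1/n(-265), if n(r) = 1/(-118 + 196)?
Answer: 78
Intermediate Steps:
n(r) = 1/78
1/n(-265) = 1/(1/78) = 78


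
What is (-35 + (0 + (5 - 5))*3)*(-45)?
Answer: 1575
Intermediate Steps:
(-35 + (0 + (5 - 5))*3)*(-45) = (-35 + (0 + 0)*3)*(-45) = (-35 + 0*3)*(-45) = (-35 + 0)*(-45) = -35*(-45) = 1575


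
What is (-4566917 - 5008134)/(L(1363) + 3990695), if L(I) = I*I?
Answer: -9575051/5848464 ≈ -1.6372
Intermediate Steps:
L(I) = I²
(-4566917 - 5008134)/(L(1363) + 3990695) = (-4566917 - 5008134)/(1363² + 3990695) = -9575051/(1857769 + 3990695) = -9575051/5848464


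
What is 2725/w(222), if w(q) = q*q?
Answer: 2725/49284 ≈ 0.055292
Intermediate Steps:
w(q) = q²
2725/w(222) = 2725/(222²) = 2725/49284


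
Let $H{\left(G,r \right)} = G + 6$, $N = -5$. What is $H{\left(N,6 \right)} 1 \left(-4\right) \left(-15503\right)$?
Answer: $62012$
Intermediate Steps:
$H{\left(G,r \right)} = 6 + G$
$H{\left(N,6 \right)} 1 \left(-4\right) \left(-15503\right) = \left(6 - 5\right) 1 \left(-4\right) \left(-15503\right) = 1 \cdot 1 \left(-4\right) \left(-15503\right) = 1 \left(-4\right) \left(-15503\right) = \left(-4\right) \left(-15503\right) = 62012$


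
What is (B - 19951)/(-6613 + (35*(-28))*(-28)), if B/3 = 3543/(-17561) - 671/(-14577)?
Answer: -1702436726829/1777144979473 ≈ -0.95796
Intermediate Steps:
B = -39862880/85328899 (B = 3*(3543/(-17561) - 671/(-14577)) = 3*(3543*(-1/17561) - 671*(-1/14577)) = 3*(-3543/17561 + 671/14577) = 3*(-39862880/255986697) = -39862880/85328899 ≈ -0.46717)
(B - 19951)/(-6613 + (35*(-28))*(-28)) = (-39862880/85328899 - 19951)/(-6613 + (35*(-28))*(-28)) = -1702436726829/(85328899*(-6613 - 980*(-28))) = -1702436726829/(85328899*(-6613 + 27440)) = -1702436726829/85328899/20827 = -1702436726829/85328899*1/20827 = -1702436726829/1777144979473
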